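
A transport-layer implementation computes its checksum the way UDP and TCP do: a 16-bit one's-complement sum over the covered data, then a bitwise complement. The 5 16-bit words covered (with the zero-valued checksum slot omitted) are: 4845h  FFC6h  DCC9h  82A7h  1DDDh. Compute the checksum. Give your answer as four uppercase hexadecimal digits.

3AA5

One's-complement addition (fold any carry out of bit 15 back into bit 0):
  0x4845 + 0xFFC6 = 0x1480B → wrap carry → 0x480C
  0x480C + 0xDCC9 = 0x124D5 → wrap carry → 0x24D6
  0x24D6 + 0x82A7 = 0x0A77D
  0xA77D + 0x1DDD = 0x0C55A
One's-complement sum = 0xC55A.
Checksum = ~0xC55A & 0xFFFF = 0x3AA5.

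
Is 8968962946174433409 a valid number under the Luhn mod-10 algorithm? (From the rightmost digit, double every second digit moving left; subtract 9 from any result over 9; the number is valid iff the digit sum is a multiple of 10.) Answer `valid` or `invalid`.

valid

From the right, keep odd positions and double even positions (subtract 9 from any doubled value over 9):
  doubled (positions 2,4,...): 0 6 8 5 3 9 3 7 9 → sum 50
  kept (positions 1,3,...): 9 4 3 4 1 4 2 9 6 8 → sum 50
Total = 100.
100 mod 10 = 0, so the number is valid.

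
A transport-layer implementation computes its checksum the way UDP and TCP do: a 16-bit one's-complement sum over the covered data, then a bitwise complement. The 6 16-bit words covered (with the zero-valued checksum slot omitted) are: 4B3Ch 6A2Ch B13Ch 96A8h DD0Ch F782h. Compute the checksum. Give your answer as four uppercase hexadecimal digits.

2E22

One's-complement addition (fold any carry out of bit 15 back into bit 0):
  0x4B3C + 0x6A2C = 0x0B568
  0xB568 + 0xB13C = 0x166A4 → wrap carry → 0x66A5
  0x66A5 + 0x96A8 = 0x0FD4D
  0xFD4D + 0xDD0C = 0x1DA59 → wrap carry → 0xDA5A
  0xDA5A + 0xF782 = 0x1D1DC → wrap carry → 0xD1DD
One's-complement sum = 0xD1DD.
Checksum = ~0xD1DD & 0xFFFF = 0x2E22.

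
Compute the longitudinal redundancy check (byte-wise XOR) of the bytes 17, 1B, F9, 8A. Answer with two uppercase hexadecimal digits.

7F

XOR the bytes together:
  start with 0x17
  0x17 ⊕ 0x1B = 0x0C
  0x0C ⊕ 0xF9 = 0xF5
  0xF5 ⊕ 0x8A = 0x7F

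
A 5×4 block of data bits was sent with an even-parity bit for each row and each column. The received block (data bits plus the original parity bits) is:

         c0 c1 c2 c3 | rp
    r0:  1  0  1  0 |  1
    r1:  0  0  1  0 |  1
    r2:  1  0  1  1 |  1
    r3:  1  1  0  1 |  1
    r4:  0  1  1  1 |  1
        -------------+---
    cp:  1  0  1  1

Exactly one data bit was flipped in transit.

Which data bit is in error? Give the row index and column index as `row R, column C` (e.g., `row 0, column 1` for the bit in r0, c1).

row 0, column 2

Recompute each row's even parity and compare to rp:
  r0: data parity 0, sent rp 1 → mismatch
  r1: data parity 1, sent rp 1 → ok
  r2: data parity 1, sent rp 1 → ok
  r3: data parity 1, sent rp 1 → ok
  r4: data parity 1, sent rp 1 → ok
Recompute each column's even parity and compare to cp:
  c0: data parity 1, sent cp 1 → ok
  c1: data parity 0, sent cp 0 → ok
  c2: data parity 0, sent cp 1 → mismatch
  c3: data parity 1, sent cp 1 → ok
Exactly one row (r0) and one column (c2) fail → the flipped bit is at their intersection.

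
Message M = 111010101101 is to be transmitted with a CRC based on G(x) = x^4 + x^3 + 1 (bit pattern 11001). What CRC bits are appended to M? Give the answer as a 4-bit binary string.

Append 4 zeros: 1110101011010000. Divide by 11001 (XOR where the leading bit is 1):
  pos 0: 11101 XOR 11001 = 00100
  pos 2: 10001 XOR 11001 = 01000
  pos 3: 10000 XOR 11001 = 01001
  pos 4: 10011 XOR 11001 = 01010
  pos 5: 10101 XOR 11001 = 01100
  pos 6: 11000 XOR 11001 = 00001
  pos 10: 11000 XOR 11001 = 00001
Remainder (last 4 bits) = 0010. This is the CRC / FCS.

0010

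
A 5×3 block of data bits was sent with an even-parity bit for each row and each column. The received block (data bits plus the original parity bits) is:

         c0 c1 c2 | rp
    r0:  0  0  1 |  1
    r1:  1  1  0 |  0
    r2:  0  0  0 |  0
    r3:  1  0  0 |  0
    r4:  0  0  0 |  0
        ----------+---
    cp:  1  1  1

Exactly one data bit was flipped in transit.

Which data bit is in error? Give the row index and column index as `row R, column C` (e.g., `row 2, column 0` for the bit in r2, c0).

Recompute each row's even parity and compare to rp:
  r0: data parity 1, sent rp 1 → ok
  r1: data parity 0, sent rp 0 → ok
  r2: data parity 0, sent rp 0 → ok
  r3: data parity 1, sent rp 0 → mismatch
  r4: data parity 0, sent rp 0 → ok
Recompute each column's even parity and compare to cp:
  c0: data parity 0, sent cp 1 → mismatch
  c1: data parity 1, sent cp 1 → ok
  c2: data parity 1, sent cp 1 → ok
Exactly one row (r3) and one column (c0) fail → the flipped bit is at their intersection.

row 3, column 0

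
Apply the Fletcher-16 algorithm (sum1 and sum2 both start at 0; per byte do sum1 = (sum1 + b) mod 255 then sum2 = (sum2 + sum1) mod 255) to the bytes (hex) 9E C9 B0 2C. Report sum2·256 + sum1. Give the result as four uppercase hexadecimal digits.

Running sums (mod 255):
  after byte 0 (9E): sum1=158, sum2=158
  after byte 1 (C9): sum1=104, sum2=7
  after byte 2 (B0): sum1=25, sum2=32
  after byte 3 (2C): sum1=69, sum2=101
Checksum = sum2·256 + sum1 = 101·256 + 69 = 25925 = 0x6545.

6545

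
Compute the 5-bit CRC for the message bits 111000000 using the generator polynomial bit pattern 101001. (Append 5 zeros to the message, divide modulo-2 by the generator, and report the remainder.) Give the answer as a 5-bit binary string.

Append 5 zeros: 11100000000000. Divide by 101001 (XOR where the leading bit is 1):
  pos 0: 111000 XOR 101001 = 010001
  pos 1: 100010 XOR 101001 = 001011
  pos 3: 101100 XOR 101001 = 000101
  pos 6: 101000 XOR 101001 = 000001
Remainder (last 5 bits) = 00100. This is the CRC / FCS.

00100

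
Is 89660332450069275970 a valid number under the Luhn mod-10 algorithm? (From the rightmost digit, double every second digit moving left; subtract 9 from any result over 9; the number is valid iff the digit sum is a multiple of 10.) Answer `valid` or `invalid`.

From the right, keep odd positions and double even positions (subtract 9 from any doubled value over 9):
  doubled (positions 2,4,...): 5 1 4 3 0 8 6 0 3 7 → sum 37
  kept (positions 1,3,...): 0 9 7 9 0 5 2 3 6 9 → sum 50
Total = 87.
87 mod 10 = 7, so the number is invalid.

invalid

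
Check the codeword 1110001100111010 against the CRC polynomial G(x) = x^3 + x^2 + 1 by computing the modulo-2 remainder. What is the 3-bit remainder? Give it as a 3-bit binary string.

000

Modulo-2 division of 1110001100111010 by 1101:
  pos 0: 1110 XOR 1101 = 0011
  pos 2: 1100 XOR 1101 = 0001
  pos 5: 1110 XOR 1101 = 0011
  pos 7: 1101 XOR 1101 = 0000
  pos 11: 1101 XOR 1101 = 0000
Remainder = 000 (zero — the frame passes the CRC check).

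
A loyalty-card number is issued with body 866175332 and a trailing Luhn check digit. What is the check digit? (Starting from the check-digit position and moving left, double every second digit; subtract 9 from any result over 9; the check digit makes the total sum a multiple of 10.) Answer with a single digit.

Partial digits right→left: 2 3 3 5 7 1 6 6 8
Double every second digit counting from the check-digit position (so the 1st, 3rd, 5th, ... of the partial from the right).
  doubled (with −9 where >9): 4 6 5 3 7 → sum 25
  kept as-is: 3 5 1 6 → sum 15
Total = 25 + 15 = 40.
Check digit = (10 − (40 mod 10)) mod 10 = 0.

0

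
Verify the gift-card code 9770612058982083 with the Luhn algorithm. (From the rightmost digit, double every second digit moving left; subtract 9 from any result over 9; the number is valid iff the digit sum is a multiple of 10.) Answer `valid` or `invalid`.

invalid

From the right, keep odd positions and double even positions (subtract 9 from any doubled value over 9):
  doubled (positions 2,4,...): 7 4 9 1 4 3 5 9 → sum 42
  kept (positions 1,3,...): 3 0 8 8 0 1 0 7 → sum 27
Total = 69.
69 mod 10 = 9, so the number is invalid.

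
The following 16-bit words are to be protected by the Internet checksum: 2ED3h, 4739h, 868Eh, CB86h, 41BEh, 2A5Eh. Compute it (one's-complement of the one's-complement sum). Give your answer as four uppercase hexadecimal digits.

CBC1

One's-complement addition (fold any carry out of bit 15 back into bit 0):
  0x2ED3 + 0x4739 = 0x0760C
  0x760C + 0x868E = 0x0FC9A
  0xFC9A + 0xCB86 = 0x1C820 → wrap carry → 0xC821
  0xC821 + 0x41BE = 0x109DF → wrap carry → 0x09E0
  0x09E0 + 0x2A5E = 0x0343E
One's-complement sum = 0x343E.
Checksum = ~0x343E & 0xFFFF = 0xCBC1.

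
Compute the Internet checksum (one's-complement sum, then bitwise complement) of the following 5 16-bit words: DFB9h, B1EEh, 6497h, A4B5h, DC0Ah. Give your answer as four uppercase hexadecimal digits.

One's-complement addition (fold any carry out of bit 15 back into bit 0):
  0xDFB9 + 0xB1EE = 0x191A7 → wrap carry → 0x91A8
  0x91A8 + 0x6497 = 0x0F63F
  0xF63F + 0xA4B5 = 0x19AF4 → wrap carry → 0x9AF5
  0x9AF5 + 0xDC0A = 0x176FF → wrap carry → 0x7700
One's-complement sum = 0x7700.
Checksum = ~0x7700 & 0xFFFF = 0x88FF.

88FF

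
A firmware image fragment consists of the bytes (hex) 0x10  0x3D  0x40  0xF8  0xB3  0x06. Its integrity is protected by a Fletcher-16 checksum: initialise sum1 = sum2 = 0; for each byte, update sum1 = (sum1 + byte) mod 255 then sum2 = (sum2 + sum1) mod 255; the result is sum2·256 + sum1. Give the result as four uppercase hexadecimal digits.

Running sums (mod 255):
  after byte 0 (0x10): sum1=16, sum2=16
  after byte 1 (0x3D): sum1=77, sum2=93
  after byte 2 (0x40): sum1=141, sum2=234
  after byte 3 (0xF8): sum1=134, sum2=113
  after byte 4 (0xB3): sum1=58, sum2=171
  after byte 5 (0x06): sum1=64, sum2=235
Checksum = sum2·256 + sum1 = 235·256 + 64 = 60224 = 0xEB40.

EB40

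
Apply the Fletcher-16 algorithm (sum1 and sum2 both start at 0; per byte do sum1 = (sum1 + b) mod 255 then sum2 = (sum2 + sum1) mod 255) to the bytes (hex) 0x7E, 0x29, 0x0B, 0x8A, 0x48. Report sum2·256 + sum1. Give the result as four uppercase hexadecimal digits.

Running sums (mod 255):
  after byte 0 (0x7E): sum1=126, sum2=126
  after byte 1 (0x29): sum1=167, sum2=38
  after byte 2 (0x0B): sum1=178, sum2=216
  after byte 3 (0x8A): sum1=61, sum2=22
  after byte 4 (0x48): sum1=133, sum2=155
Checksum = sum2·256 + sum1 = 155·256 + 133 = 39813 = 0x9B85.

9B85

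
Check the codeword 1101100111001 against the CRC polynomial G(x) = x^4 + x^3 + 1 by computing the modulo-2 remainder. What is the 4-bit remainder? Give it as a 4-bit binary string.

1110

Modulo-2 division of 1101100111001 by 11001:
  pos 0: 11011 XOR 11001 = 00010
  pos 3: 10001 XOR 11001 = 01000
  pos 4: 10001 XOR 11001 = 01000
  pos 5: 10001 XOR 11001 = 01000
  pos 6: 10000 XOR 11001 = 01001
  pos 7: 10010 XOR 11001 = 01011
  pos 8: 10111 XOR 11001 = 01110
Remainder = 1110 (nonzero — an error is detected).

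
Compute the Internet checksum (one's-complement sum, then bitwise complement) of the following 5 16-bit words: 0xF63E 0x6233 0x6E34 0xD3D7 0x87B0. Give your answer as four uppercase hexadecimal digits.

DDD0

One's-complement addition (fold any carry out of bit 15 back into bit 0):
  0xF63E + 0x6233 = 0x15871 → wrap carry → 0x5872
  0x5872 + 0x6E34 = 0x0C6A6
  0xC6A6 + 0xD3D7 = 0x19A7D → wrap carry → 0x9A7E
  0x9A7E + 0x87B0 = 0x1222E → wrap carry → 0x222F
One's-complement sum = 0x222F.
Checksum = ~0x222F & 0xFFFF = 0xDDD0.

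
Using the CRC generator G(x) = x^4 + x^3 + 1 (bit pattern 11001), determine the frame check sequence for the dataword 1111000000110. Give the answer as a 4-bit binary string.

Append 4 zeros: 11110000001100000. Divide by 11001 (XOR where the leading bit is 1):
  pos 0: 11110 XOR 11001 = 00111
  pos 2: 11100 XOR 11001 = 00101
  pos 4: 10100 XOR 11001 = 01101
  pos 5: 11010 XOR 11001 = 00011
  pos 8: 11110 XOR 11001 = 00111
  pos 10: 11100 XOR 11001 = 00101
  pos 12: 10100 XOR 11001 = 01101
Remainder (last 4 bits) = 1101. This is the CRC / FCS.

1101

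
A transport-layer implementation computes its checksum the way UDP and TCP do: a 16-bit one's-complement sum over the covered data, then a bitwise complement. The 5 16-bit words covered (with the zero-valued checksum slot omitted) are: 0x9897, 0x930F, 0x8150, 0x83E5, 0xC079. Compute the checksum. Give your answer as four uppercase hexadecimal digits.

One's-complement addition (fold any carry out of bit 15 back into bit 0):
  0x9897 + 0x930F = 0x12BA6 → wrap carry → 0x2BA7
  0x2BA7 + 0x8150 = 0x0ACF7
  0xACF7 + 0x83E5 = 0x130DC → wrap carry → 0x30DD
  0x30DD + 0xC079 = 0x0F156
One's-complement sum = 0xF156.
Checksum = ~0xF156 & 0xFFFF = 0x0EA9.

0EA9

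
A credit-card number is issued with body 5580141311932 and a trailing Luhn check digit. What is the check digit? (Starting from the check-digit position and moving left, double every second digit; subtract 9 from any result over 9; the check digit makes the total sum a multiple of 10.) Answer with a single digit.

7

Partial digits right→left: 2 3 9 1 1 3 1 4 1 0 8 5 5
Double every second digit counting from the check-digit position (so the 1st, 3rd, 5th, ... of the partial from the right).
  doubled (with −9 where >9): 4 9 2 2 2 7 1 → sum 27
  kept as-is: 3 1 3 4 0 5 → sum 16
Total = 27 + 16 = 43.
Check digit = (10 − (43 mod 10)) mod 10 = 7.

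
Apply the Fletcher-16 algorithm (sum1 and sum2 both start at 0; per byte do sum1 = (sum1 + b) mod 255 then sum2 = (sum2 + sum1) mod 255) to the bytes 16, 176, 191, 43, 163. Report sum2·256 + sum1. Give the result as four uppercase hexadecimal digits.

Running sums (mod 255):
  after byte 0 (16): sum1=16, sum2=16
  after byte 1 (176): sum1=192, sum2=208
  after byte 2 (191): sum1=128, sum2=81
  after byte 3 (43): sum1=171, sum2=252
  after byte 4 (163): sum1=79, sum2=76
Checksum = sum2·256 + sum1 = 76·256 + 79 = 19535 = 0x4C4F.

4C4F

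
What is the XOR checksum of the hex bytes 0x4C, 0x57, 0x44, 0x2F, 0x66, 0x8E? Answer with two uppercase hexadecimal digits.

XOR the bytes together:
  start with 0x4C
  0x4C ⊕ 0x57 = 0x1B
  0x1B ⊕ 0x44 = 0x5F
  0x5F ⊕ 0x2F = 0x70
  0x70 ⊕ 0x66 = 0x16
  0x16 ⊕ 0x8E = 0x98

98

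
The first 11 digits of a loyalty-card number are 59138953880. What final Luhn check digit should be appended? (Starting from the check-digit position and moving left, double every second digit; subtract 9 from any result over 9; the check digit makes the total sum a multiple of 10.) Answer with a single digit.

0

Partial digits right→left: 0 8 8 3 5 9 8 3 1 9 5
Double every second digit counting from the check-digit position (so the 1st, 3rd, 5th, ... of the partial from the right).
  doubled (with −9 where >9): 0 7 1 7 2 1 → sum 18
  kept as-is: 8 3 9 3 9 → sum 32
Total = 18 + 32 = 50.
Check digit = (10 − (50 mod 10)) mod 10 = 0.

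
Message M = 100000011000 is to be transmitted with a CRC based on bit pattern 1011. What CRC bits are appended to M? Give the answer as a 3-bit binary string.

101

Append 3 zeros: 100000011000000. Divide by 1011 (XOR where the leading bit is 1):
  pos 0: 1000 XOR 1011 = 0011
  pos 2: 1100 XOR 1011 = 0111
  pos 3: 1110 XOR 1011 = 0101
  pos 4: 1011 XOR 1011 = 0000
  pos 8: 1000 XOR 1011 = 0011
  pos 10: 1100 XOR 1011 = 0111
  pos 11: 1110 XOR 1011 = 0101
Remainder (last 3 bits) = 101. This is the CRC / FCS.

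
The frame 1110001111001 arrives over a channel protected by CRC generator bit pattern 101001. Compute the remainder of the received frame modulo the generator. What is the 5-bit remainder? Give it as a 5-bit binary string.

00000

Modulo-2 division of 1110001111001 by 101001:
  pos 0: 111000 XOR 101001 = 010001
  pos 1: 100011 XOR 101001 = 001010
  pos 3: 101011 XOR 101001 = 000010
  pos 7: 101001 XOR 101001 = 000000
Remainder = 00000 (zero — the frame passes the CRC check).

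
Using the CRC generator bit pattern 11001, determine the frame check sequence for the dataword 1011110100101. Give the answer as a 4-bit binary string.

0101

Append 4 zeros: 10111101001010000. Divide by 11001 (XOR where the leading bit is 1):
  pos 0: 10111 XOR 11001 = 01110
  pos 1: 11101 XOR 11001 = 00100
  pos 3: 10001 XOR 11001 = 01000
  pos 4: 10000 XOR 11001 = 01001
  pos 5: 10010 XOR 11001 = 01011
  pos 6: 10111 XOR 11001 = 01110
  pos 7: 11100 XOR 11001 = 00101
  pos 9: 10110 XOR 11001 = 01111
  pos 10: 11110 XOR 11001 = 00111
  pos 12: 11100 XOR 11001 = 00101
Remainder (last 4 bits) = 0101. This is the CRC / FCS.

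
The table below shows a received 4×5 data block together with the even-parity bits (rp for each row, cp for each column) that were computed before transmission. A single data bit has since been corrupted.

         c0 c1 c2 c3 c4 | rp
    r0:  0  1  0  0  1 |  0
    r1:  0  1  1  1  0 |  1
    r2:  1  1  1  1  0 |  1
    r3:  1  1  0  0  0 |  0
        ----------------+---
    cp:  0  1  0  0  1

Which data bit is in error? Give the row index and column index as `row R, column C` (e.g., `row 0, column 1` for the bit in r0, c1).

Recompute each row's even parity and compare to rp:
  r0: data parity 0, sent rp 0 → ok
  r1: data parity 1, sent rp 1 → ok
  r2: data parity 0, sent rp 1 → mismatch
  r3: data parity 0, sent rp 0 → ok
Recompute each column's even parity and compare to cp:
  c0: data parity 0, sent cp 0 → ok
  c1: data parity 0, sent cp 1 → mismatch
  c2: data parity 0, sent cp 0 → ok
  c3: data parity 0, sent cp 0 → ok
  c4: data parity 1, sent cp 1 → ok
Exactly one row (r2) and one column (c1) fail → the flipped bit is at their intersection.

row 2, column 1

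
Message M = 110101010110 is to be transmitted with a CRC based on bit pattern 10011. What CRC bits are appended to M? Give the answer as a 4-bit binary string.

Append 4 zeros: 1101010101100000. Divide by 10011 (XOR where the leading bit is 1):
  pos 0: 11010 XOR 10011 = 01001
  pos 1: 10011 XOR 10011 = 00000
  pos 7: 10110 XOR 10011 = 00101
  pos 9: 10100 XOR 10011 = 00111
  pos 11: 11100 XOR 10011 = 01111
Remainder (last 4 bits) = 1111. This is the CRC / FCS.

1111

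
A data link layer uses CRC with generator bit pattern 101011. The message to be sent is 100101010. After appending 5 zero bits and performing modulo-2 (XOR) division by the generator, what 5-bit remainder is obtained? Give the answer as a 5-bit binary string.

Append 5 zeros: 10010101000000. Divide by 101011 (XOR where the leading bit is 1):
  pos 0: 100101 XOR 101011 = 001110
  pos 2: 111001 XOR 101011 = 010010
  pos 3: 100100 XOR 101011 = 001111
  pos 5: 111100 XOR 101011 = 010111
  pos 6: 101110 XOR 101011 = 000101
Remainder (last 5 bits) = 10100. This is the CRC / FCS.

10100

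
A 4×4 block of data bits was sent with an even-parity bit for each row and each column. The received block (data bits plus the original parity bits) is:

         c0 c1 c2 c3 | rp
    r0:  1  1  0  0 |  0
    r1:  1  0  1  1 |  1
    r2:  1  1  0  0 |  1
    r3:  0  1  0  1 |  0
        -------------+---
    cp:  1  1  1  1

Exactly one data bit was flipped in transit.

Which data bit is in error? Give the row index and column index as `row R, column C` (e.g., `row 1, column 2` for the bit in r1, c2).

row 2, column 3

Recompute each row's even parity and compare to rp:
  r0: data parity 0, sent rp 0 → ok
  r1: data parity 1, sent rp 1 → ok
  r2: data parity 0, sent rp 1 → mismatch
  r3: data parity 0, sent rp 0 → ok
Recompute each column's even parity and compare to cp:
  c0: data parity 1, sent cp 1 → ok
  c1: data parity 1, sent cp 1 → ok
  c2: data parity 1, sent cp 1 → ok
  c3: data parity 0, sent cp 1 → mismatch
Exactly one row (r2) and one column (c3) fail → the flipped bit is at their intersection.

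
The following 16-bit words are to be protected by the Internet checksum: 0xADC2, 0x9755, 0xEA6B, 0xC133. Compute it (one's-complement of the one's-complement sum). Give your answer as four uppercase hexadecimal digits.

One's-complement addition (fold any carry out of bit 15 back into bit 0):
  0xADC2 + 0x9755 = 0x14517 → wrap carry → 0x4518
  0x4518 + 0xEA6B = 0x12F83 → wrap carry → 0x2F84
  0x2F84 + 0xC133 = 0x0F0B7
One's-complement sum = 0xF0B7.
Checksum = ~0xF0B7 & 0xFFFF = 0x0F48.

0F48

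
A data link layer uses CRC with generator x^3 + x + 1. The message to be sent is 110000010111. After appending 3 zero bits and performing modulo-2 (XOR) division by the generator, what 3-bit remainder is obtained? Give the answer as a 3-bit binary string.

111

Append 3 zeros: 110000010111000. Divide by 1011 (XOR where the leading bit is 1):
  pos 0: 1100 XOR 1011 = 0111
  pos 1: 1110 XOR 1011 = 0101
  pos 2: 1010 XOR 1011 = 0001
  pos 5: 1010 XOR 1011 = 0001
  pos 8: 1111 XOR 1011 = 0100
  pos 9: 1000 XOR 1011 = 0011
  pos 11: 1100 XOR 1011 = 0111
Remainder (last 3 bits) = 111. This is the CRC / FCS.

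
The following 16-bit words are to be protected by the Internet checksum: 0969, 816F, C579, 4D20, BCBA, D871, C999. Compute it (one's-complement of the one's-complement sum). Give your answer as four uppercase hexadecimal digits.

One's-complement addition (fold any carry out of bit 15 back into bit 0):
  0x0969 + 0x816F = 0x08AD8
  0x8AD8 + 0xC579 = 0x15051 → wrap carry → 0x5052
  0x5052 + 0x4D20 = 0x09D72
  0x9D72 + 0xBCBA = 0x15A2C → wrap carry → 0x5A2D
  0x5A2D + 0xD871 = 0x1329E → wrap carry → 0x329F
  0x329F + 0xC999 = 0x0FC38
One's-complement sum = 0xFC38.
Checksum = ~0xFC38 & 0xFFFF = 0x03C7.

03C7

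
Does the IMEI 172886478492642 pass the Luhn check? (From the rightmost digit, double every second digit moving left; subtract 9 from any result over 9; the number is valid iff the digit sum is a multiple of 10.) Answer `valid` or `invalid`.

From the right, keep odd positions and double even positions (subtract 9 from any doubled value over 9):
  doubled (positions 2,4,...): 8 4 8 5 3 7 5 → sum 40
  kept (positions 1,3,...): 2 6 9 8 4 8 2 1 → sum 40
Total = 80.
80 mod 10 = 0, so the number is valid.

valid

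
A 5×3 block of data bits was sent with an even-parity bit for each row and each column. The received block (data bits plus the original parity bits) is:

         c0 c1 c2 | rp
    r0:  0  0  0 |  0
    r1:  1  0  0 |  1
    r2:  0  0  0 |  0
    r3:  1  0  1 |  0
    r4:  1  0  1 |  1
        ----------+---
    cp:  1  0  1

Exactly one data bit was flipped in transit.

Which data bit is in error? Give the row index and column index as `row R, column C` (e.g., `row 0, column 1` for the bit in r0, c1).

row 4, column 2

Recompute each row's even parity and compare to rp:
  r0: data parity 0, sent rp 0 → ok
  r1: data parity 1, sent rp 1 → ok
  r2: data parity 0, sent rp 0 → ok
  r3: data parity 0, sent rp 0 → ok
  r4: data parity 0, sent rp 1 → mismatch
Recompute each column's even parity and compare to cp:
  c0: data parity 1, sent cp 1 → ok
  c1: data parity 0, sent cp 0 → ok
  c2: data parity 0, sent cp 1 → mismatch
Exactly one row (r4) and one column (c2) fail → the flipped bit is at their intersection.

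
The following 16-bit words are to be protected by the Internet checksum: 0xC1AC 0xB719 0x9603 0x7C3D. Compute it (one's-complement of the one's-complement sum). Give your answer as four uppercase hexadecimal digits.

One's-complement addition (fold any carry out of bit 15 back into bit 0):
  0xC1AC + 0xB719 = 0x178C5 → wrap carry → 0x78C6
  0x78C6 + 0x9603 = 0x10EC9 → wrap carry → 0x0ECA
  0x0ECA + 0x7C3D = 0x08B07
One's-complement sum = 0x8B07.
Checksum = ~0x8B07 & 0xFFFF = 0x74F8.

74F8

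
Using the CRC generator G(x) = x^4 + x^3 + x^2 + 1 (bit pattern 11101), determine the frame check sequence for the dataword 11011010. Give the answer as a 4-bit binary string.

0001

Append 4 zeros: 110110100000. Divide by 11101 (XOR where the leading bit is 1):
  pos 0: 11011 XOR 11101 = 00110
  pos 2: 11001 XOR 11101 = 00100
  pos 4: 10000 XOR 11101 = 01101
  pos 5: 11010 XOR 11101 = 00111
  pos 7: 11100 XOR 11101 = 00001
Remainder (last 4 bits) = 0001. This is the CRC / FCS.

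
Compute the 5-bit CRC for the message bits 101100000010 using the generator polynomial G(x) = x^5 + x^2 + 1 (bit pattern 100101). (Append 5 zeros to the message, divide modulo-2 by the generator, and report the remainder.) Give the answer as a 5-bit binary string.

10000

Append 5 zeros: 10110000001000000. Divide by 100101 (XOR where the leading bit is 1):
  pos 0: 101100 XOR 100101 = 001001
  pos 2: 100100 XOR 100101 = 000001
  pos 7: 100100 XOR 100101 = 000001
Remainder (last 5 bits) = 10000. This is the CRC / FCS.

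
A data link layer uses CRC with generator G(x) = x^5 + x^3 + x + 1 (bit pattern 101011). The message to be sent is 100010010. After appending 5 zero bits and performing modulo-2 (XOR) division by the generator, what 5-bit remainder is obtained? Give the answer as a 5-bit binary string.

Append 5 zeros: 10001001000000. Divide by 101011 (XOR where the leading bit is 1):
  pos 0: 100010 XOR 101011 = 001001
  pos 2: 100101 XOR 101011 = 001110
  pos 4: 111000 XOR 101011 = 010011
  pos 5: 100110 XOR 101011 = 001101
  pos 7: 110100 XOR 101011 = 011111
  pos 8: 111110 XOR 101011 = 010101
Remainder (last 5 bits) = 10101. This is the CRC / FCS.

10101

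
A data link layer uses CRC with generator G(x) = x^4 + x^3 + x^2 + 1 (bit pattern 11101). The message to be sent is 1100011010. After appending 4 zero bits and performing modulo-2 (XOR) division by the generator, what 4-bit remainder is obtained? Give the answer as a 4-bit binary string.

Append 4 zeros: 11000110100000. Divide by 11101 (XOR where the leading bit is 1):
  pos 0: 11000 XOR 11101 = 00101
  pos 2: 10111 XOR 11101 = 01010
  pos 3: 10100 XOR 11101 = 01001
  pos 4: 10011 XOR 11101 = 01110
  pos 5: 11100 XOR 11101 = 00001
  pos 9: 10000 XOR 11101 = 01101
Remainder (last 4 bits) = 1101. This is the CRC / FCS.

1101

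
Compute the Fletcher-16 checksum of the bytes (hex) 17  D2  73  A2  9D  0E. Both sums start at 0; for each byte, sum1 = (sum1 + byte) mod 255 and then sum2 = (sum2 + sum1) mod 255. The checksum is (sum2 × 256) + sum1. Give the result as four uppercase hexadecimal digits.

A7AB

Running sums (mod 255):
  after byte 0 (17): sum1=23, sum2=23
  after byte 1 (D2): sum1=233, sum2=1
  after byte 2 (73): sum1=93, sum2=94
  after byte 3 (A2): sum1=0, sum2=94
  after byte 4 (9D): sum1=157, sum2=251
  after byte 5 (0E): sum1=171, sum2=167
Checksum = sum2·256 + sum1 = 167·256 + 171 = 42923 = 0xA7AB.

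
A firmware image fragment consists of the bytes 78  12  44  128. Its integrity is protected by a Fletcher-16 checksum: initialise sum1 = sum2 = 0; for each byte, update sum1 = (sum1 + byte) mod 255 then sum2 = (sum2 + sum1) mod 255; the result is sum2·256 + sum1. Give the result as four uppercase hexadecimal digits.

3607

Running sums (mod 255):
  after byte 0 (78): sum1=78, sum2=78
  after byte 1 (12): sum1=90, sum2=168
  after byte 2 (44): sum1=134, sum2=47
  after byte 3 (128): sum1=7, sum2=54
Checksum = sum2·256 + sum1 = 54·256 + 7 = 13831 = 0x3607.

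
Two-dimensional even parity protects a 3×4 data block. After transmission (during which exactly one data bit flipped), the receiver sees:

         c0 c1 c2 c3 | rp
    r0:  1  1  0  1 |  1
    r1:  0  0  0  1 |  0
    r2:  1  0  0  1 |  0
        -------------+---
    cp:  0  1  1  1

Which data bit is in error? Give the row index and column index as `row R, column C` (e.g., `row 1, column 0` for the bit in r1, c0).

row 1, column 2

Recompute each row's even parity and compare to rp:
  r0: data parity 1, sent rp 1 → ok
  r1: data parity 1, sent rp 0 → mismatch
  r2: data parity 0, sent rp 0 → ok
Recompute each column's even parity and compare to cp:
  c0: data parity 0, sent cp 0 → ok
  c1: data parity 1, sent cp 1 → ok
  c2: data parity 0, sent cp 1 → mismatch
  c3: data parity 1, sent cp 1 → ok
Exactly one row (r1) and one column (c2) fail → the flipped bit is at their intersection.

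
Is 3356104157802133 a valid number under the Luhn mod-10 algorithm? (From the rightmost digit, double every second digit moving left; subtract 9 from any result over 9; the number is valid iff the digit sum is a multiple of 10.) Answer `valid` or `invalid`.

From the right, keep odd positions and double even positions (subtract 9 from any doubled value over 9):
  doubled (positions 2,4,...): 6 4 7 1 8 2 1 6 → sum 35
  kept (positions 1,3,...): 3 1 0 7 1 0 6 3 → sum 21
Total = 56.
56 mod 10 = 6, so the number is invalid.

invalid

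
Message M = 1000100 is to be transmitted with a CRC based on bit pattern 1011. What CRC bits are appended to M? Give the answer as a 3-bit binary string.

011

Append 3 zeros: 1000100000. Divide by 1011 (XOR where the leading bit is 1):
  pos 0: 1000 XOR 1011 = 0011
  pos 2: 1110 XOR 1011 = 0101
  pos 3: 1010 XOR 1011 = 0001
  pos 6: 1000 XOR 1011 = 0011
Remainder (last 3 bits) = 011. This is the CRC / FCS.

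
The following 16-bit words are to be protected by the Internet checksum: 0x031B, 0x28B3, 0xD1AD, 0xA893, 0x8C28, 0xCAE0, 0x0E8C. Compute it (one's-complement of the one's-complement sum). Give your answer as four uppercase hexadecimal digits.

F45A

One's-complement addition (fold any carry out of bit 15 back into bit 0):
  0x031B + 0x28B3 = 0x02BCE
  0x2BCE + 0xD1AD = 0x0FD7B
  0xFD7B + 0xA893 = 0x1A60E → wrap carry → 0xA60F
  0xA60F + 0x8C28 = 0x13237 → wrap carry → 0x3238
  0x3238 + 0xCAE0 = 0x0FD18
  0xFD18 + 0x0E8C = 0x10BA4 → wrap carry → 0x0BA5
One's-complement sum = 0x0BA5.
Checksum = ~0x0BA5 & 0xFFFF = 0xF45A.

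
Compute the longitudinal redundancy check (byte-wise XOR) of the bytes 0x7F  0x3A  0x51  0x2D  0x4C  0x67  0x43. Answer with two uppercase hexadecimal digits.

XOR the bytes together:
  start with 0x7F
  0x7F ⊕ 0x3A = 0x45
  0x45 ⊕ 0x51 = 0x14
  0x14 ⊕ 0x2D = 0x39
  0x39 ⊕ 0x4C = 0x75
  0x75 ⊕ 0x67 = 0x12
  0x12 ⊕ 0x43 = 0x51

51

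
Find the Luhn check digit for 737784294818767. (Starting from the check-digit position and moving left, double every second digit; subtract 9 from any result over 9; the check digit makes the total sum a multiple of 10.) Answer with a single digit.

4

Partial digits right→left: 7 6 7 8 1 8 4 9 2 4 8 7 7 3 7
Double every second digit counting from the check-digit position (so the 1st, 3rd, 5th, ... of the partial from the right).
  doubled (with −9 where >9): 5 5 2 8 4 7 5 5 → sum 41
  kept as-is: 6 8 8 9 4 7 3 → sum 45
Total = 41 + 45 = 86.
Check digit = (10 − (86 mod 10)) mod 10 = 4.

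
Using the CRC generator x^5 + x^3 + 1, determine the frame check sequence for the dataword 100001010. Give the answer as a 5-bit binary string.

Append 5 zeros: 10000101000000. Divide by 101001 (XOR where the leading bit is 1):
  pos 0: 100001 XOR 101001 = 001000
  pos 2: 100001 XOR 101001 = 001000
  pos 4: 100000 XOR 101001 = 001001
  pos 6: 100100 XOR 101001 = 001101
  pos 8: 110100 XOR 101001 = 011101
Remainder (last 5 bits) = 11101. This is the CRC / FCS.

11101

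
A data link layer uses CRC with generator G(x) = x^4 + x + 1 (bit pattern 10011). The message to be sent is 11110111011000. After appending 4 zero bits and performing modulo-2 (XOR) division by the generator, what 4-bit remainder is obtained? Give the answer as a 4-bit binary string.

0110

Append 4 zeros: 111101110110000000. Divide by 10011 (XOR where the leading bit is 1):
  pos 0: 11110 XOR 10011 = 01101
  pos 1: 11011 XOR 10011 = 01000
  pos 2: 10001 XOR 10011 = 00010
  pos 5: 10101 XOR 10011 = 00110
  pos 7: 11010 XOR 10011 = 01001
  pos 8: 10010 XOR 10011 = 00001
  pos 12: 10000 XOR 10011 = 00011
Remainder (last 4 bits) = 0110. This is the CRC / FCS.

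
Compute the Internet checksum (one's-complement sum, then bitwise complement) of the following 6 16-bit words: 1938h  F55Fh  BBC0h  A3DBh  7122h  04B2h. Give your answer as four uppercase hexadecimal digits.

1BF7

One's-complement addition (fold any carry out of bit 15 back into bit 0):
  0x1938 + 0xF55F = 0x10E97 → wrap carry → 0x0E98
  0x0E98 + 0xBBC0 = 0x0CA58
  0xCA58 + 0xA3DB = 0x16E33 → wrap carry → 0x6E34
  0x6E34 + 0x7122 = 0x0DF56
  0xDF56 + 0x04B2 = 0x0E408
One's-complement sum = 0xE408.
Checksum = ~0xE408 & 0xFFFF = 0x1BF7.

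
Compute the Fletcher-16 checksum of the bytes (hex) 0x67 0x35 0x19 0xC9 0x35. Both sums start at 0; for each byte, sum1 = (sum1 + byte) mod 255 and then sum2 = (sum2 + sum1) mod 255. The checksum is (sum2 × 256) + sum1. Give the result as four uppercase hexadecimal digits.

Running sums (mod 255):
  after byte 0 (0x67): sum1=103, sum2=103
  after byte 1 (0x35): sum1=156, sum2=4
  after byte 2 (0x19): sum1=181, sum2=185
  after byte 3 (0xC9): sum1=127, sum2=57
  after byte 4 (0x35): sum1=180, sum2=237
Checksum = sum2·256 + sum1 = 237·256 + 180 = 60852 = 0xEDB4.

EDB4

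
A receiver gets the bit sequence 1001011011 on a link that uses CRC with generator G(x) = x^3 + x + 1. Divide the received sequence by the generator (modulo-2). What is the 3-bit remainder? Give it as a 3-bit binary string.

111

Modulo-2 division of 1001011011 by 1011:
  pos 0: 1001 XOR 1011 = 0010
  pos 2: 1001 XOR 1011 = 0010
  pos 4: 1010 XOR 1011 = 0001
Remainder = 111 (nonzero — an error is detected).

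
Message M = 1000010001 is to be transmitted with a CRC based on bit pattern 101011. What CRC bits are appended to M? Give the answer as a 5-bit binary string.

00010

Append 5 zeros: 100001000100000. Divide by 101011 (XOR where the leading bit is 1):
  pos 0: 100001 XOR 101011 = 001010
  pos 2: 101000 XOR 101011 = 000011
  pos 6: 110100 XOR 101011 = 011111
  pos 7: 111110 XOR 101011 = 010101
  pos 8: 101010 XOR 101011 = 000001
Remainder (last 5 bits) = 00010. This is the CRC / FCS.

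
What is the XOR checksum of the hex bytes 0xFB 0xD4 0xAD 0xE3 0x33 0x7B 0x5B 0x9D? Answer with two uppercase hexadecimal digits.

XOR the bytes together:
  start with 0xFB
  0xFB ⊕ 0xD4 = 0x2F
  0x2F ⊕ 0xAD = 0x82
  0x82 ⊕ 0xE3 = 0x61
  0x61 ⊕ 0x33 = 0x52
  0x52 ⊕ 0x7B = 0x29
  0x29 ⊕ 0x5B = 0x72
  0x72 ⊕ 0x9D = 0xEF

EF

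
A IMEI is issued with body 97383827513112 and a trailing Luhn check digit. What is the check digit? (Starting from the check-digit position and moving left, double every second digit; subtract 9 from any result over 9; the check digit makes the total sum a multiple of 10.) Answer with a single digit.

Partial digits right→left: 2 1 1 3 1 5 7 2 8 3 8 3 7 9
Double every second digit counting from the check-digit position (so the 1st, 3rd, 5th, ... of the partial from the right).
  doubled (with −9 where >9): 4 2 2 5 7 7 5 → sum 32
  kept as-is: 1 3 5 2 3 3 9 → sum 26
Total = 32 + 26 = 58.
Check digit = (10 − (58 mod 10)) mod 10 = 2.

2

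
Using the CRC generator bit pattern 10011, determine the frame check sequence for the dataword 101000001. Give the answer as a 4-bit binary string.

1011

Append 4 zeros: 1010000010000. Divide by 10011 (XOR where the leading bit is 1):
  pos 0: 10100 XOR 10011 = 00111
  pos 2: 11100 XOR 10011 = 01111
  pos 3: 11110 XOR 10011 = 01101
  pos 4: 11011 XOR 10011 = 01000
  pos 5: 10000 XOR 10011 = 00011
  pos 8: 11000 XOR 10011 = 01011
Remainder (last 4 bits) = 1011. This is the CRC / FCS.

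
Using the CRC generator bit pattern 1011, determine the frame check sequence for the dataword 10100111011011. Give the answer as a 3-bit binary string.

101

Append 3 zeros: 10100111011011000. Divide by 1011 (XOR where the leading bit is 1):
  pos 0: 1010 XOR 1011 = 0001
  pos 3: 1011 XOR 1011 = 0000
  pos 7: 1011 XOR 1011 = 0000
  pos 12: 1100 XOR 1011 = 0111
  pos 13: 1110 XOR 1011 = 0101
Remainder (last 3 bits) = 101. This is the CRC / FCS.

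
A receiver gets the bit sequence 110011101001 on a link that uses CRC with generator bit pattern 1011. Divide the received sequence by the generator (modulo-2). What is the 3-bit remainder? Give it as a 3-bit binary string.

100

Modulo-2 division of 110011101001 by 1011:
  pos 0: 1100 XOR 1011 = 0111
  pos 1: 1111 XOR 1011 = 0100
  pos 2: 1001 XOR 1011 = 0010
  pos 4: 1010 XOR 1011 = 0001
  pos 7: 1100 XOR 1011 = 0111
  pos 8: 1111 XOR 1011 = 0100
Remainder = 100 (nonzero — an error is detected).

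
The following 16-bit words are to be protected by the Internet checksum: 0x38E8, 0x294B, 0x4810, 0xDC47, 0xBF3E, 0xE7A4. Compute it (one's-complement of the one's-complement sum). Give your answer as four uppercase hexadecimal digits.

One's-complement addition (fold any carry out of bit 15 back into bit 0):
  0x38E8 + 0x294B = 0x06233
  0x6233 + 0x4810 = 0x0AA43
  0xAA43 + 0xDC47 = 0x1868A → wrap carry → 0x868B
  0x868B + 0xBF3E = 0x145C9 → wrap carry → 0x45CA
  0x45CA + 0xE7A4 = 0x12D6E → wrap carry → 0x2D6F
One's-complement sum = 0x2D6F.
Checksum = ~0x2D6F & 0xFFFF = 0xD290.

D290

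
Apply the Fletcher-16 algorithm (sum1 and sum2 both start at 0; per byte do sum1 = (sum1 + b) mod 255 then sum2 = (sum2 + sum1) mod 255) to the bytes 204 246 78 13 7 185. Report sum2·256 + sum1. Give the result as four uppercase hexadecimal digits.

Running sums (mod 255):
  after byte 0 (204): sum1=204, sum2=204
  after byte 1 (246): sum1=195, sum2=144
  after byte 2 (78): sum1=18, sum2=162
  after byte 3 (13): sum1=31, sum2=193
  after byte 4 (7): sum1=38, sum2=231
  after byte 5 (185): sum1=223, sum2=199
Checksum = sum2·256 + sum1 = 199·256 + 223 = 51167 = 0xC7DF.

C7DF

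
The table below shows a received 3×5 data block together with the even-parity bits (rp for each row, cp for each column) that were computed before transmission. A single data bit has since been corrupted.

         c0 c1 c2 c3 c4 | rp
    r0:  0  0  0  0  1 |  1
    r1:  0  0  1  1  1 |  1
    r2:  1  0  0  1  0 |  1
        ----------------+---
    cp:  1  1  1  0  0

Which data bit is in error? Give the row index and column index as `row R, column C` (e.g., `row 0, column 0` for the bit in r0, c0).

row 2, column 1

Recompute each row's even parity and compare to rp:
  r0: data parity 1, sent rp 1 → ok
  r1: data parity 1, sent rp 1 → ok
  r2: data parity 0, sent rp 1 → mismatch
Recompute each column's even parity and compare to cp:
  c0: data parity 1, sent cp 1 → ok
  c1: data parity 0, sent cp 1 → mismatch
  c2: data parity 1, sent cp 1 → ok
  c3: data parity 0, sent cp 0 → ok
  c4: data parity 0, sent cp 0 → ok
Exactly one row (r2) and one column (c1) fail → the flipped bit is at their intersection.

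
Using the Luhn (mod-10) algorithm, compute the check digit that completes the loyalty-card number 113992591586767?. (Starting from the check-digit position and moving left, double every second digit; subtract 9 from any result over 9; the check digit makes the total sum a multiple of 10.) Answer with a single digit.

Partial digits right→left: 7 6 7 6 8 5 1 9 5 2 9 9 3 1 1
Double every second digit counting from the check-digit position (so the 1st, 3rd, 5th, ... of the partial from the right).
  doubled (with −9 where >9): 5 5 7 2 1 9 6 2 → sum 37
  kept as-is: 6 6 5 9 2 9 1 → sum 38
Total = 37 + 38 = 75.
Check digit = (10 − (75 mod 10)) mod 10 = 5.

5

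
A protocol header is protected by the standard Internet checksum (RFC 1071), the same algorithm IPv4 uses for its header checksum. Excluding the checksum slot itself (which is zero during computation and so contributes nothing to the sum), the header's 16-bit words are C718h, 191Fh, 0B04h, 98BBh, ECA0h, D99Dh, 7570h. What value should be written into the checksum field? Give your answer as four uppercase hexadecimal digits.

One's-complement addition (fold any carry out of bit 15 back into bit 0):
  0xC718 + 0x191F = 0x0E037
  0xE037 + 0x0B04 = 0x0EB3B
  0xEB3B + 0x98BB = 0x183F6 → wrap carry → 0x83F7
  0x83F7 + 0xECA0 = 0x17097 → wrap carry → 0x7098
  0x7098 + 0xD99D = 0x14A35 → wrap carry → 0x4A36
  0x4A36 + 0x7570 = 0x0BFA6
One's-complement sum = 0xBFA6.
Checksum = ~0xBFA6 & 0xFFFF = 0x4059.

4059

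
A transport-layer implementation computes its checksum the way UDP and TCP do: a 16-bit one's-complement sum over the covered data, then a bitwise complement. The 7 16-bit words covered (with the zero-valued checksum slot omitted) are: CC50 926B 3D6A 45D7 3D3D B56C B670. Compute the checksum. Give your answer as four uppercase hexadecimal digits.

One's-complement addition (fold any carry out of bit 15 back into bit 0):
  0xCC50 + 0x926B = 0x15EBB → wrap carry → 0x5EBC
  0x5EBC + 0x3D6A = 0x09C26
  0x9C26 + 0x45D7 = 0x0E1FD
  0xE1FD + 0x3D3D = 0x11F3A → wrap carry → 0x1F3B
  0x1F3B + 0xB56C = 0x0D4A7
  0xD4A7 + 0xB670 = 0x18B17 → wrap carry → 0x8B18
One's-complement sum = 0x8B18.
Checksum = ~0x8B18 & 0xFFFF = 0x74E7.

74E7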